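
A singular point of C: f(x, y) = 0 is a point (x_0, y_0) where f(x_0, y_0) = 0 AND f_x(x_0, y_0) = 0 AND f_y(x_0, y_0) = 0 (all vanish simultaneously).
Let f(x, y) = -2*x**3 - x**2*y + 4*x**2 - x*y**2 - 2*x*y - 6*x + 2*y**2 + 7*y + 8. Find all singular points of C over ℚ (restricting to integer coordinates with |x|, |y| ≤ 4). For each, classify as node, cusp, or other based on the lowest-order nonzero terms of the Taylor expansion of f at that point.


Singular points: {(1, -2)}; classification: cusp.

Compute partial derivatives:
  f_x = -6*x**2 - 2*x*y + 8*x - y**2 - 2*y - 6.
  f_y = -x**2 - 2*x*y - 2*x + 4*y + 7.
Scan x_0 ∈ {−4, ..., 4}. For each x_0, f_y(x_0, y) is a polynomial in y; find its integer roots y ∈ {−4, ..., 4}, then test f_x and f at those candidates.
  x = -4: f_y(-4, y) = 12*y - 1; no integer root y with |y| ≤ 4.
  x = -3: f_y(-3, y) = 10*y + 4; no integer root y with |y| ≤ 4.
  x = -2: f_y(-2, y) = 8*y + 7; no integer root y with |y| ≤ 4.
  x = -1: f_y(-1, y) = 6*y + 8; no integer root y with |y| ≤ 4.
  x = 0: f_y(0, y) = 4*y + 7; no integer root y with |y| ≤ 4.
  x = 1: f_y(1, y) = 2*y + 4; vanishes at y ∈ {-2}. (1, -2): f_x = 0, f = 0 — SINGULAR.
  x = 2: f_y(2, y) = -1; no integer root y with |y| ≤ 4.
  x = 3: f_y(3, y) = -2*y - 8; vanishes at y ∈ {-4}. (3, -4): f_x = -20 ≠ 0.
  x = 4: f_y(4, y) = -4*y - 17; no integer root y with |y| ≤ 4.
Only singular point on the grid: (1, -2).
Classify: substitute x = 1 + u, y = -2 + v and expand: f = -2*u**3 - u**2*v - u*v**2 + v**2.
No constant or linear terms (consistent with a singular point). Quadratic part: v**2. Cubic part: -2*u**3 - u**2*v - u*v**2.
The quadratic part v**2 is a perfect square, so there is a single (double) tangent line v = 0, i.e. y = -2. Restricting the cubic part to that line (v = 0) leaves -2*u**3 ≠ 0, so f is not divisible by v and the branch is v² ≈ 2*u**3 to lowest order — this is a cusp.
Classification: cusp.


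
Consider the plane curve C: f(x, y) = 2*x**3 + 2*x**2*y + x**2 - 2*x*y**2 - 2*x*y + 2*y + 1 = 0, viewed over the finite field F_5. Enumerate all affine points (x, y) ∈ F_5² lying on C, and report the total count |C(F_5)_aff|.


Affine F_5-points: {(0, 2), (1, 2), (1, 4), (4, 0), (4, 2)}; count = 5.

For each of the 25 pairs (x, y) ∈ F_5², evaluate f(x, y) mod 5. Record the zeros.
  x = 0: [0↦1, 1↦3, 2↦0, 3↦2, 4↦4]  zeros at y ∈ {2}
  x = 1: [0↦4, 1↦4, 2↦0, 3↦2, 4↦0]  zeros at y ∈ {2, 4}
  x = 2: [0↦1, 1↦3, 2↦2, 3↦3, 4↦1]  zeros at y ∈ ∅
  x = 3: [0↦4, 1↦2, 2↦3, 3↦2, 4↦4]  zeros at y ∈ ∅
  x = 4: [0↦0, 1↦3, 2↦0, 3↦1, 4↦1]  zeros at y ∈ {0, 2}
Collecting zeros: affine points = {(0, 2), (1, 2), (1, 4), (4, 0), (4, 2)}.
Total count |C(F_5)_aff| = 5.


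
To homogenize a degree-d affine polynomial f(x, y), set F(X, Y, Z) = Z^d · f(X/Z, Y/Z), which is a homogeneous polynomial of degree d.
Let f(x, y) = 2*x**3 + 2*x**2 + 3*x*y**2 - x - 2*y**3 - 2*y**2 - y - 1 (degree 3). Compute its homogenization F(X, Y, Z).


F(X, Y, Z) = 2*X**3 + 2*X**2*Z + 3*X*Y**2 - X*Z**2 - 2*Y**3 - 2*Y**2*Z - Y*Z**2 - Z**3

deg(f) = 3.
Substitute x = X/Z, y = Y/Z into f, then multiply by Z^3.
  monomial 2·x^3·y^0 ↦ 2·X^3·Y^0·Z^0.
  monomial 2·x^2·y^0 ↦ 2·X^2·Y^0·Z^1.
  monomial 3·x^1·y^2 ↦ 3·X^1·Y^2·Z^0.
  monomial -1·x^1·y^0 ↦ -1·X^1·Y^0·Z^2.
  monomial -2·x^0·y^3 ↦ -2·X^0·Y^3·Z^0.
  monomial -2·x^0·y^2 ↦ -2·X^0·Y^2·Z^1.
  monomial -1·x^0·y^1 ↦ -1·X^0·Y^1·Z^2.
  monomial -1·x^0·y^0 ↦ -1·X^0·Y^0·Z^3.
Collecting: F(X, Y, Z) = 2*X**3 + 2*X**2*Z + 3*X*Y**2 - X*Z**2 - 2*Y**3 - 2*Y**2*Z - Y*Z**2 - Z**3.


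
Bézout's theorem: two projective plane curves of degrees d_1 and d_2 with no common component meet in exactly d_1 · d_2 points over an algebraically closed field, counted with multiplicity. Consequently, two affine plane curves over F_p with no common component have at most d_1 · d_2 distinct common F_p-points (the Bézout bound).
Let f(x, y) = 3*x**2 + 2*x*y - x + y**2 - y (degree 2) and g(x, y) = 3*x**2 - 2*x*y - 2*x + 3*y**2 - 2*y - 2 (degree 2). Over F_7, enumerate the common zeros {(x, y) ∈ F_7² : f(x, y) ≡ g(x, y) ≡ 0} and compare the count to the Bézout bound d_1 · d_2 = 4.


Common zeros: {(1, 3), (5, 0)}; count = 2; Bézout bound = 4.

deg(f) = 2, deg(g) = 2, so Bézout bound = 4.
Scan x ∈ F_7. For each x, list the y ∈ F_7 with f(x, y) ≡ 0 and those with g(x, y) ≡ 0 (mod 7); the common zeros in that column are the intersection.
  x = 0: f ≡ 0 at y ∈ {0, 1}; g ≡ 0 at y ∈ {5}; common: ∅.
  x = 1: f ≡ 0 at y ∈ {3}; g ≡ 0 at y ∈ {3}; common: {3}.
  x = 2: f ≡ 0 at y ∈ {1, 3}; g ≡ 0 at y ∈ ∅; common: ∅.
  x = 3: f ≡ 0 at y ∈ ∅; g ≡ 0 at y ∈ {1, 4}; common: ∅.
  x = 4: f ≡ 0 at y ∈ ∅; g ≡ 0 at y ∈ {3, 5}; common: ∅.
  x = 5: f ≡ 0 at y ∈ {0, 5}; g ≡ 0 at y ∈ {0, 4}; common: {0}.
  x = 6: f ≡ 0 at y ∈ {5}; g ≡ 0 at y ∈ ∅; common: ∅.
Collecting: common zeros = {(1, 3), (5, 0)}, so the count is 2.
Comparison with the Bézout bound: 2 ≤ 4 = deg(f)·deg(g), as expected for curves with no common component (the affine F_7-count falls short of the bound because intersections may lie at infinity, over extension fields, or carry multiplicity).


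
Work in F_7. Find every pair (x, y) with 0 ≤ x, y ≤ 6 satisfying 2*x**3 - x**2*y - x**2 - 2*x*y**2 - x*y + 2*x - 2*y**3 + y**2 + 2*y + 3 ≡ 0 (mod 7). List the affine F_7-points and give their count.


Affine F_7-points: {(1, 2), (1, 6), (3, 5), (4, 4), (4, 5), (5, 0), (5, 6)}; count = 7.

For each of the 49 pairs (x, y) ∈ F_7², evaluate f(x, y) mod 7. Record the zeros.
  x = 0: [0↦3, 1↦4, 2↦2, 3↦6, 4↦4, 5↦5, 6↦4]  zeros at y ∈ ∅
  x = 1: [0↦6, 1↦3, 2↦0, 3↦6, 4↦2, 5↦4, 6↦0]  zeros at y ∈ {2, 6}
  x = 2: [0↦5, 1↦3, 2↦4, 3↦3, 4↦2, 5↦3, 6↦1]  zeros at y ∈ ∅
  x = 3: [0↦5, 1↦2, 2↦5, 3↦2, 4↦2, 5↦0, 6↦5]  zeros at y ∈ {5}
  x = 4: [0↦4, 1↦5, 2↦1, 3↦1, 4↦0, 5↦0, 6↦3]  zeros at y ∈ {4, 5}
  x = 5: [0↦0, 1↦3, 2↦4, 3↦5, 4↦1, 5↦1, 6↦0]  zeros at y ∈ {0, 6}
  x = 6: [0↦5, 1↦1, 2↦5, 3↦5, 4↦3, 5↦1, 6↦1]  zeros at y ∈ ∅
Collecting zeros: affine points = {(1, 2), (1, 6), (3, 5), (4, 4), (4, 5), (5, 0), (5, 6)}.
Total count |C(F_7)_aff| = 7.


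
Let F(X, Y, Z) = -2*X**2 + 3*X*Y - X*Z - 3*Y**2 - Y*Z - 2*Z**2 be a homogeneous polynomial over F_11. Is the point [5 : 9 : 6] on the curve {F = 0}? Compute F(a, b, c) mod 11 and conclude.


F(5,9,6) ≡ 5 (mod 11); P is NOT on the curve.

Evaluate F(5, 9, 6) term-by-term (mod 11).
  -2*X**2 ↦ -2·25·1·1 = -50
  3*X*Y ↦ 3·5·9·1 = 135
  -X*Z ↦ -1·5·1·6 = -30
  -3*Y**2 ↦ -3·1·81·1 = -243
  -Y*Z ↦ -1·1·9·6 = -54
  -2*Z**2 ↦ -2·1·1·36 = -72
Sum: F(5, 9, 6) = (-50) + (135) + (-30) + (-243) + (-54) + (-72) = -314.
Reducing mod 11: -314 ≡ 5 (mod 11).
Since F(a, b, c) ≡ 5 ≠ 0 (mod 11), P does NOT lie on the curve.


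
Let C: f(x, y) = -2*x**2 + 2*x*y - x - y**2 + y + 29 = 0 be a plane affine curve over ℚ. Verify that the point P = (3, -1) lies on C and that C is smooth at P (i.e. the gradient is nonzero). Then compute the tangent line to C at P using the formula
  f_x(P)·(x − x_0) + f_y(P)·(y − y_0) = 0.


Tangent line at P: -15*x + 9*y + 54 = 0.

Step 1: f(3, -1) = 0, so P lies on C.
Step 2: partial derivatives
  f_x(x, y) = -4*x + 2*y - 1, f_y(x, y) = 2*x - 2*y + 1.
  f_x(P) = -15, f_y(P) = 9 (gradient nonzero, so P is smooth).
Step 3: tangent line at P: -15·(x − 3) + 9·(y − -1) = 0.
Expanding: -15*x + 9*y + 54 = 0.


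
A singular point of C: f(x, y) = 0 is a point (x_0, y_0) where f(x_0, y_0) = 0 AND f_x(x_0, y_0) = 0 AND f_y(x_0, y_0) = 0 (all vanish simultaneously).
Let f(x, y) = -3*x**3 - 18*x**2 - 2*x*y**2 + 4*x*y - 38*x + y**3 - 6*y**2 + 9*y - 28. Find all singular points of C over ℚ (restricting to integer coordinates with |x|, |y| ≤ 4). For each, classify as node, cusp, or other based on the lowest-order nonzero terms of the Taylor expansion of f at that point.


Singular points: {(-2, 1)}; classification: cusp.

Compute partial derivatives:
  f_x = -9*x**2 - 36*x - 2*y**2 + 4*y - 38.
  f_y = -4*x*y + 4*x + 3*y**2 - 12*y + 9.
Scan x_0 ∈ {−4, ..., 4}. For each x_0, f_y(x_0, y) is a polynomial in y; find its integer roots y ∈ {−4, ..., 4}, then test f_x and f at those candidates.
  x = -4: f_y(-4, y) = 3*y**2 + 4*y - 7; vanishes at y ∈ {1}. (-4, 1): f_x = -36 ≠ 0.
  x = -3: f_y(-3, y) = 3*y**2 - 3; vanishes at y ∈ {-1, 1}. (-3, -1): f_x = -17 ≠ 0; (-3, 1): f_x = -9 ≠ 0.
  x = -2: f_y(-2, y) = 3*y**2 - 4*y + 1; vanishes at y ∈ {1}. (-2, 1): f_x = 0, f = 0 — SINGULAR.
  x = -1: f_y(-1, y) = 3*y**2 - 8*y + 5; vanishes at y ∈ {1}. (-1, 1): f_x = -9 ≠ 0.
  x = 0: f_y(0, y) = 3*y**2 - 12*y + 9; vanishes at y ∈ {1, 3}. (0, 1): f_x = -36 ≠ 0; (0, 3): f_x = -44 ≠ 0.
  x = 1: f_y(1, y) = 3*y**2 - 16*y + 13; vanishes at y ∈ {1}. (1, 1): f_x = -81 ≠ 0.
  x = 2: f_y(2, y) = 3*y**2 - 20*y + 17; vanishes at y ∈ {1}. (2, 1): f_x = -144 ≠ 0.
  x = 3: f_y(3, y) = 3*y**2 - 24*y + 21; vanishes at y ∈ {1}. (3, 1): f_x = -225 ≠ 0.
  x = 4: f_y(4, y) = 3*y**2 - 28*y + 25; vanishes at y ∈ {1}. (4, 1): f_x = -324 ≠ 0.
Only singular point on the grid: (-2, 1).
Classify: substitute x = -2 + u, y = 1 + v and expand: f = -3*u**3 - 2*u*v**2 + v**3 + v**2.
No constant or linear terms (consistent with a singular point). Quadratic part: v**2. Cubic part: -3*u**3 - 2*u*v**2 + v**3.
The quadratic part v**2 is a perfect square, so there is a single (double) tangent line v = 0, i.e. y = 1. Restricting the cubic part to that line (v = 0) leaves -3*u**3 ≠ 0, so f is not divisible by v and the branch is v² ≈ 3*u**3 to lowest order — this is a cusp.
Classification: cusp.


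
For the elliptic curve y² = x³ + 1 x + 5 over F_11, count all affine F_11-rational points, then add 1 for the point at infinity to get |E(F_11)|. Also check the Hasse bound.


Affine points = {(0, 4), (0, 7), (2, 2), (2, 9), (5, 5), (5, 6), (7, 5), (7, 6), (10, 5), (10, 6)}; affine count = 10; |E(F_11)| = 11.

Discriminant check: Δ ∝ 4a³ + 27b² = 4·1³ + 27·5² = 4·1 + 27·25 ≡ 8 (mod 11). Nonzero ⇒ E is nonsingular.
For each x ∈ F_11, compute rhs = x³ + 1·x + 5 mod 11, then count y ∈ F_11 with y² ≡ rhs.
  x = 0: rhs = 5, matching y values: 4, 7 (2 points).
  x = 1: rhs = 7, matching y values: none (0 points).
  x = 2: rhs = 4, matching y values: 2, 9 (2 points).
  x = 3: rhs = 2, matching y values: none (0 points).
  x = 4: rhs = 7, matching y values: none (0 points).
  x = 5: rhs = 3, matching y values: 5, 6 (2 points).
  x = 6: rhs = 7, matching y values: none (0 points).
  x = 7: rhs = 3, matching y values: 5, 6 (2 points).
  x = 8: rhs = 8, matching y values: none (0 points).
  x = 9: rhs = 6, matching y values: none (0 points).
  x = 10: rhs = 3, matching y values: 5, 6 (2 points).
Total affine count: 10.
Full point count |E(F_11)| = 10 + 1 = 11.
Hasse bound: |11 − (11+1)| = |-1| = 1 ≤ 2√11 ≈ 6.6332 ✓.


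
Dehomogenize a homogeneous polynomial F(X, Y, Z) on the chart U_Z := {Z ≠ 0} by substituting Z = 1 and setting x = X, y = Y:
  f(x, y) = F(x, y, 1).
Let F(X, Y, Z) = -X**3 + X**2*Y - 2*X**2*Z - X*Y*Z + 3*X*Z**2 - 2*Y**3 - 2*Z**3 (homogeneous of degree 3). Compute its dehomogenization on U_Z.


f(x, y) = -x**3 + x**2*y - 2*x**2 - x*y + 3*x - 2*y**3 - 2

On U_Z we set Z = 1. Each monomial c·X^i·Y^j·Z^k in F becomes c·x^i·y^j·1^k = c·x^i·y^j.
Substituting Z = 1: F(X, Y, 1) = -x**3 + x**2*y - 2*x**2 - x*y + 3*x - 2*y**3 - 2.
Note: deg(f) ≤ deg(F) = 3; strict inequality happens when F is divisible by Z (lost terms).


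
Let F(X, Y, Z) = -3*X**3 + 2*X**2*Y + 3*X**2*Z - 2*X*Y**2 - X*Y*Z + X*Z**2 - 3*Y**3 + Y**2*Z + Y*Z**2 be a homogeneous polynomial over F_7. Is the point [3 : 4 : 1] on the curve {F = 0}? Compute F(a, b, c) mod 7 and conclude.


F(3,4,1) ≡ 0 (mod 7); P is on the curve.

Evaluate F(3, 4, 1) term-by-term (mod 7).
  -3*X**3 ↦ -3·27·1·1 = -81
  2*X**2*Y ↦ 2·9·4·1 = 72
  3*X**2*Z ↦ 3·9·1·1 = 27
  -2*X*Y**2 ↦ -2·3·16·1 = -96
  -X*Y*Z ↦ -1·3·4·1 = -12
  X*Z**2 ↦ 1·3·1·1 = 3
  -3*Y**3 ↦ -3·1·64·1 = -192
  Y**2*Z ↦ 1·1·16·1 = 16
  Y*Z**2 ↦ 1·1·4·1 = 4
Sum: F(3, 4, 1) = (-81) + (72) + (27) + (-96) + (-12) + (3) + (-192) + (16) + (4) = -259.
Reducing mod 7: -259 ≡ 0 (mod 7).
Since F(a, b, c) ≡ 0 (mod 7), P lies on the curve.


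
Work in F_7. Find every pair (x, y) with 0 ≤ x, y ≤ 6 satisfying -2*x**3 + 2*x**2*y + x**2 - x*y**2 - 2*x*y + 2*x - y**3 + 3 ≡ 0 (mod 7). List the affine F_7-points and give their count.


Affine F_7-points: {(3, 1), (4, 2), (4, 4), (5, 4), (6, 4)}; count = 5.

For each of the 49 pairs (x, y) ∈ F_7², evaluate f(x, y) mod 7. Record the zeros.
  x = 0: [0↦3, 1↦2, 2↦2, 3↦4, 4↦2, 5↦4, 6↦4]  zeros at y ∈ ∅
  x = 1: [0↦4, 1↦2, 2↦6, 3↦3, 4↦1, 5↦1, 6↦4]  zeros at y ∈ ∅
  x = 2: [0↦2, 1↦3, 2↦1, 3↦4, 4↦6, 5↦1, 6↦4]  zeros at y ∈ ∅
  x = 3: [0↦6, 1↦0, 2↦3, 3↦2, 4↦5, 5↦6, 6↦6]  zeros at y ∈ {1}
  x = 4: [0↦4, 1↦2, 2↦0, 3↦6, 4↦0, 5↦4, 6↦5]  zeros at y ∈ {2, 4}
  x = 5: [0↦5, 1↦4, 2↦1, 3↦4, 4↦0, 5↦4, 6↦3]  zeros at y ∈ {4}
  x = 6: [0↦4, 1↦1, 2↦1, 3↦5, 4↦0, 5↦1, 6↦2]  zeros at y ∈ {4}
Collecting zeros: affine points = {(3, 1), (4, 2), (4, 4), (5, 4), (6, 4)}.
Total count |C(F_7)_aff| = 5.


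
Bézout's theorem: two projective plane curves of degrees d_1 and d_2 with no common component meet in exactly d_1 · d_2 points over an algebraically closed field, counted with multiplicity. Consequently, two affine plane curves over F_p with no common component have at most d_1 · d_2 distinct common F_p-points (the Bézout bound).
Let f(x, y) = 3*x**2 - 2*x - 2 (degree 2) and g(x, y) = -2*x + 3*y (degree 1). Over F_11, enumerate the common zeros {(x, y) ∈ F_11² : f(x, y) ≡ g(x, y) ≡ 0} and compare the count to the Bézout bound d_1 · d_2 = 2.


Common zeros: ∅; count = 0; Bézout bound = 2.

deg(f) = 2, deg(g) = 1, so Bézout bound = 2.
Scan x ∈ F_11. For each x, list the y ∈ F_11 with f(x, y) ≡ 0 and those with g(x, y) ≡ 0 (mod 11); the common zeros in that column are the intersection.
  x = 0: f ≡ 0 at y ∈ ∅; g ≡ 0 at y ∈ {0}; common: ∅.
  x = 1: f ≡ 0 at y ∈ ∅; g ≡ 0 at y ∈ {8}; common: ∅.
  x = 2: f ≡ 0 at y ∈ ∅; g ≡ 0 at y ∈ {5}; common: ∅.
  x = 3: f ≡ 0 at y ∈ ∅; g ≡ 0 at y ∈ {2}; common: ∅.
  x = 4: f ≡ 0 at y ∈ ∅; g ≡ 0 at y ∈ {10}; common: ∅.
  x = 5: f ≡ 0 at y ∈ ∅; g ≡ 0 at y ∈ {7}; common: ∅.
  x = 6: f ≡ 0 at y ∈ ∅; g ≡ 0 at y ∈ {4}; common: ∅.
  x = 7: f ≡ 0 at y ∈ ∅; g ≡ 0 at y ∈ {1}; common: ∅.
  x = 8: f ≡ 0 at y ∈ ∅; g ≡ 0 at y ∈ {9}; common: ∅.
  x = 9: f ≡ 0 at y ∈ ∅; g ≡ 0 at y ∈ {6}; common: ∅.
  x = 10: f ≡ 0 at y ∈ ∅; g ≡ 0 at y ∈ {3}; common: ∅.
Collecting: common zeros = ∅, so the count is 0.
Comparison with the Bézout bound: 0 ≤ 2 = deg(f)·deg(g), as expected for curves with no common component (the affine F_11-count falls short of the bound because intersections may lie at infinity, over extension fields, or carry multiplicity).


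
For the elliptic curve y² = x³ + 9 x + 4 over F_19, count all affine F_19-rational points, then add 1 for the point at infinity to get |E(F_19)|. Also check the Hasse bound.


Affine points = {(0, 2), (0, 17), (2, 7), (2, 12), (3, 1), (3, 18), (4, 3), (4, 16), (7, 7), (7, 12), (9, 4), (9, 15), (10, 7), (10, 12), (11, 3), (11, 16), (12, 4), (12, 15), (13, 0), (14, 9), (14, 10), (16, 8), (16, 11), (17, 4), (17, 15)}; affine count = 25; |E(F_19)| = 26.

Discriminant check: Δ ∝ 4a³ + 27b² = 4·9³ + 27·4² = 4·729 + 27·16 ≡ 4 (mod 19). Nonzero ⇒ E is nonsingular.
For each x ∈ F_19, compute rhs = x³ + 9·x + 4 mod 19, then count y ∈ F_19 with y² ≡ rhs.
  x = 0: rhs = 4, matching y values: 2, 17 (2 points).
  x = 1: rhs = 14, matching y values: none (0 points).
  x = 2: rhs = 11, matching y values: 7, 12 (2 points).
  x = 3: rhs = 1, matching y values: 1, 18 (2 points).
  x = 4: rhs = 9, matching y values: 3, 16 (2 points).
  x = 5: rhs = 3, matching y values: none (0 points).
  x = 6: rhs = 8, matching y values: none (0 points).
  x = 7: rhs = 11, matching y values: 7, 12 (2 points).
  x = 8: rhs = 18, matching y values: none (0 points).
  x = 9: rhs = 16, matching y values: 4, 15 (2 points).
  x = 10: rhs = 11, matching y values: 7, 12 (2 points).
  x = 11: rhs = 9, matching y values: 3, 16 (2 points).
  x = 12: rhs = 16, matching y values: 4, 15 (2 points).
  x = 13: rhs = 0, matching y values: 0 (1 points).
  x = 14: rhs = 5, matching y values: 9, 10 (2 points).
  x = 15: rhs = 18, matching y values: none (0 points).
  x = 16: rhs = 7, matching y values: 8, 11 (2 points).
  x = 17: rhs = 16, matching y values: 4, 15 (2 points).
  x = 18: rhs = 13, matching y values: none (0 points).
Total affine count: 25.
Full point count |E(F_19)| = 25 + 1 = 26.
Hasse bound: |26 − (19+1)| = |6| = 6 ≤ 2√19 ≈ 8.7178 ✓.


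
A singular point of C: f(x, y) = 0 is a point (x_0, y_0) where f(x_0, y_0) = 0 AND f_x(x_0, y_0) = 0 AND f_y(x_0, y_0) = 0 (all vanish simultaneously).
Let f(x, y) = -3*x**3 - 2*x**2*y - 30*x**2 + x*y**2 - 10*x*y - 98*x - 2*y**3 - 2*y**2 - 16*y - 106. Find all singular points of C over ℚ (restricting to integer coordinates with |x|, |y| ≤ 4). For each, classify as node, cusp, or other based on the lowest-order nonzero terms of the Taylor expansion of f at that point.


Singular points: {(-3, -1)}; classification: node.

Compute partial derivatives:
  f_x = -9*x**2 - 4*x*y - 60*x + y**2 - 10*y - 98.
  f_y = -2*x**2 + 2*x*y - 10*x - 6*y**2 - 4*y - 16.
Scan x_0 ∈ {−4, ..., 4}. For each x_0, f_y(x_0, y) is a polynomial in y; find its integer roots y ∈ {−4, ..., 4}, then test f_x and f at those candidates.
  x = -4: f_y(-4, y) = -6*y**2 - 12*y - 8; no integer root y with |y| ≤ 4.
  x = -3: f_y(-3, y) = -6*y**2 - 10*y - 4; vanishes at y ∈ {-1}. (-3, -1): f_x = 0, f = 0 — SINGULAR.
  x = -2: f_y(-2, y) = -6*y**2 - 8*y - 4; no integer root y with |y| ≤ 4.
  x = -1: f_y(-1, y) = -6*y**2 - 6*y - 8; no integer root y with |y| ≤ 4.
  x = 0: f_y(0, y) = -6*y**2 - 4*y - 16; no integer root y with |y| ≤ 4.
  x = 1: f_y(1, y) = -6*y**2 - 2*y - 28; no integer root y with |y| ≤ 4.
  x = 2: f_y(2, y) = -6*y**2 - 44; no integer root y with |y| ≤ 4.
  x = 3: f_y(3, y) = -6*y**2 + 2*y - 64; no integer root y with |y| ≤ 4.
  x = 4: f_y(4, y) = -6*y**2 + 4*y - 88; no integer root y with |y| ≤ 4.
Only singular point on the grid: (-3, -1).
Classify: substitute x = -3 + u, y = -1 + v and expand: f = -3*u**3 - 2*u**2*v - u**2 + u*v**2 - 2*v**3 + v**2.
No constant or linear terms (consistent with a singular point). Quadratic part: -u**2 + v**2. Cubic part: -3*u**3 - 2*u**2*v + u*v**2 - 2*v**3.
The quadratic part v**2 - u**2 = (v − u)(v + u) splits into two distinct linear factors, so there are two distinct tangent lines y − -1 = ±(x − -3) — this is a node (ordinary double point).
Classification: node.


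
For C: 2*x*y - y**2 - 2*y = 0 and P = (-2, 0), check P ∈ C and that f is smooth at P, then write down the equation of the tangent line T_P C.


Tangent line at P: -6*y = 0.

Step 1: f(-2, 0) = 0, so P lies on C.
Step 2: partial derivatives
  f_x(x, y) = 2*y, f_y(x, y) = 2*x - 2*y - 2.
  f_x(P) = 0, f_y(P) = -6 (gradient nonzero, so P is smooth).
Step 3: tangent line at P: 0·(x − -2) + -6·(y − 0) = 0.
Expanding: -6*y = 0.


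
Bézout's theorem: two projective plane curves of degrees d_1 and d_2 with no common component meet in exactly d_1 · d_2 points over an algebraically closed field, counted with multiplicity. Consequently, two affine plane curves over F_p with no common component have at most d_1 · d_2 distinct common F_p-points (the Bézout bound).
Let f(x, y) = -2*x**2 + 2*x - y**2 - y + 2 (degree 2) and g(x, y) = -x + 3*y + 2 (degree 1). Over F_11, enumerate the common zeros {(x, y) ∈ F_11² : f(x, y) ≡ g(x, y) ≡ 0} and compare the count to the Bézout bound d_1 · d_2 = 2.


Common zeros: {(6, 5)}; count = 1; Bézout bound = 2.

deg(f) = 2, deg(g) = 1, so Bézout bound = 2.
Scan x ∈ F_11. For each x, list the y ∈ F_11 with f(x, y) ≡ 0 and those with g(x, y) ≡ 0 (mod 11); the common zeros in that column are the intersection.
  x = 0: f ≡ 0 at y ∈ {1, 9}; g ≡ 0 at y ∈ {3}; common: ∅.
  x = 1: f ≡ 0 at y ∈ {1, 9}; g ≡ 0 at y ∈ {7}; common: ∅.
  x = 2: f ≡ 0 at y ∈ {4, 6}; g ≡ 0 at y ∈ {0}; common: ∅.
  x = 3: f ≡ 0 at y ∈ {3, 7}; g ≡ 0 at y ∈ {4}; common: ∅.
  x = 4: f ≡ 0 at y ∈ {0, 10}; g ≡ 0 at y ∈ {8}; common: ∅.
  x = 5: f ≡ 0 at y ∈ {2, 8}; g ≡ 0 at y ∈ {1}; common: ∅.
  x = 6: f ≡ 0 at y ∈ {5}; g ≡ 0 at y ∈ {5}; common: {5}.
  x = 7: f ≡ 0 at y ∈ {2, 8}; g ≡ 0 at y ∈ {9}; common: ∅.
  x = 8: f ≡ 0 at y ∈ {0, 10}; g ≡ 0 at y ∈ {2}; common: ∅.
  x = 9: f ≡ 0 at y ∈ {3, 7}; g ≡ 0 at y ∈ {6}; common: ∅.
  x = 10: f ≡ 0 at y ∈ {4, 6}; g ≡ 0 at y ∈ {10}; common: ∅.
Collecting: common zeros = {(6, 5)}, so the count is 1.
Comparison with the Bézout bound: 1 ≤ 2 = deg(f)·deg(g), as expected for curves with no common component (the affine F_11-count falls short of the bound because intersections may lie at infinity, over extension fields, or carry multiplicity).


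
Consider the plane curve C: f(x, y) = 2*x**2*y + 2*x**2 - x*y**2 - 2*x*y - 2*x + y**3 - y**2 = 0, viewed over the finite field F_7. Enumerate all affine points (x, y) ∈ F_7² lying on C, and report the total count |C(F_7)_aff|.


Affine F_7-points: {(0, 0), (0, 1), (1, 0), (1, 2), (3, 1), (3, 2), (5, 3), (5, 4), (5, 6), (6, 4)}; count = 10.

For each of the 49 pairs (x, y) ∈ F_7², evaluate f(x, y) mod 7. Record the zeros.
  x = 0: [0↦0, 1↦0, 2↦4, 3↦4, 4↦6, 5↦2, 6↦5]  zeros at y ∈ {0, 1}
  x = 1: [0↦0, 1↦6, 2↦0, 3↦2, 4↦4, 5↦5, 6↦4]  zeros at y ∈ {0, 2}
  x = 2: [0↦4, 1↦6, 2↦1, 3↦2, 4↦1, 5↦4, 6↦3]  zeros at y ∈ ∅
  x = 3: [0↦5, 1↦0, 2↦0, 3↦4, 4↦4, 5↦6, 6↦2]  zeros at y ∈ {1, 2}
  x = 4: [0↦3, 1↦2, 2↦4, 3↦1, 4↦6, 5↦4, 6↦1]  zeros at y ∈ ∅
  x = 5: [0↦5, 1↦5, 2↦6, 3↦0, 4↦0, 5↦5, 6↦0]  zeros at y ∈ {3, 4, 6}
  x = 6: [0↦4, 1↦2, 2↦6, 3↦1, 4↦0, 5↦2, 6↦6]  zeros at y ∈ {4}
Collecting zeros: affine points = {(0, 0), (0, 1), (1, 0), (1, 2), (3, 1), (3, 2), (5, 3), (5, 4), (5, 6), (6, 4)}.
Total count |C(F_7)_aff| = 10.


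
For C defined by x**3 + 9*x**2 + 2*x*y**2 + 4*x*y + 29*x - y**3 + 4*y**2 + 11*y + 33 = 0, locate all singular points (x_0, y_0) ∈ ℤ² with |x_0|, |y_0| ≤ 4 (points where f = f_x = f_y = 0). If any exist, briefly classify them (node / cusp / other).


Singular points: {(-3, -1)}; classification: cusp.

Compute partial derivatives:
  f_x = 3*x**2 + 18*x + 2*y**2 + 4*y + 29.
  f_y = 4*x*y + 4*x - 3*y**2 + 8*y + 11.
Scan x_0 ∈ {−4, ..., 4}. For each x_0, f_y(x_0, y) is a polynomial in y; find its integer roots y ∈ {−4, ..., 4}, then test f_x and f at those candidates.
  x = -4: f_y(-4, y) = -3*y**2 - 8*y - 5; vanishes at y ∈ {-1}. (-4, -1): f_x = 3 ≠ 0.
  x = -3: f_y(-3, y) = -3*y**2 - 4*y - 1; vanishes at y ∈ {-1}. (-3, -1): f_x = 0, f = 0 — SINGULAR.
  x = -2: f_y(-2, y) = 3 - 3*y**2; vanishes at y ∈ {-1, 1}. (-2, -1): f_x = 3 ≠ 0; (-2, 1): f_x = 11 ≠ 0.
  x = -1: f_y(-1, y) = -3*y**2 + 4*y + 7; vanishes at y ∈ {-1}. (-1, -1): f_x = 12 ≠ 0.
  x = 0: f_y(0, y) = -3*y**2 + 8*y + 11; vanishes at y ∈ {-1}. (0, -1): f_x = 27 ≠ 0.
  x = 1: f_y(1, y) = -3*y**2 + 12*y + 15; vanishes at y ∈ {-1}. (1, -1): f_x = 48 ≠ 0.
  x = 2: f_y(2, y) = -3*y**2 + 16*y + 19; vanishes at y ∈ {-1}. (2, -1): f_x = 75 ≠ 0.
  x = 3: f_y(3, y) = -3*y**2 + 20*y + 23; vanishes at y ∈ {-1}. (3, -1): f_x = 108 ≠ 0.
  x = 4: f_y(4, y) = -3*y**2 + 24*y + 27; vanishes at y ∈ {-1}. (4, -1): f_x = 147 ≠ 0.
Only singular point on the grid: (-3, -1).
Classify: substitute x = -3 + u, y = -1 + v and expand: f = u**3 + 2*u*v**2 - v**3 + v**2.
No constant or linear terms (consistent with a singular point). Quadratic part: v**2. Cubic part: u**3 + 2*u*v**2 - v**3.
The quadratic part v**2 is a perfect square, so there is a single (double) tangent line v = 0, i.e. y = -1. Restricting the cubic part to that line (v = 0) leaves u**3 ≠ 0, so f is not divisible by v and the branch is v² ≈ -u**3 to lowest order — this is a cusp.
Classification: cusp.


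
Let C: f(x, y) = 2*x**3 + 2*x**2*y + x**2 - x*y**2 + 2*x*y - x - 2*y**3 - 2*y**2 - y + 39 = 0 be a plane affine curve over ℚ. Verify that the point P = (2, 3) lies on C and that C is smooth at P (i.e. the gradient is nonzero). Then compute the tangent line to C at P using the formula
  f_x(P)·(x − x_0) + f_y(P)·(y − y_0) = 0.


Tangent line at P: 48*x - 67*y + 105 = 0.

Step 1: f(2, 3) = 0, so P lies on C.
Step 2: partial derivatives
  f_x(x, y) = 6*x**2 + 4*x*y + 2*x - y**2 + 2*y - 1, f_y(x, y) = 2*x**2 - 2*x*y + 2*x - 6*y**2 - 4*y - 1.
  f_x(P) = 48, f_y(P) = -67 (gradient nonzero, so P is smooth).
Step 3: tangent line at P: 48·(x − 2) + -67·(y − 3) = 0.
Expanding: 48*x - 67*y + 105 = 0.


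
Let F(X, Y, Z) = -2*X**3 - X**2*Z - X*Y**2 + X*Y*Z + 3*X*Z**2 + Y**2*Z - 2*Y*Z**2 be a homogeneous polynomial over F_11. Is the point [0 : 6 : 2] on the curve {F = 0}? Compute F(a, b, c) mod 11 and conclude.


F(0,6,2) ≡ 2 (mod 11); P is NOT on the curve.

Evaluate F(0, 6, 2) term-by-term (mod 11).
  -2*X**3 ↦ -2·0·1·1 = 0
  -X**2*Z ↦ -1·0·1·2 = 0
  -X*Y**2 ↦ -1·0·36·1 = 0
  X*Y*Z ↦ 1·0·6·2 = 0
  3*X*Z**2 ↦ 3·0·1·4 = 0
  Y**2*Z ↦ 1·1·36·2 = 72
  -2*Y*Z**2 ↦ -2·1·6·4 = -48
Sum: F(0, 6, 2) = (0) + (0) + (0) + (0) + (0) + (72) + (-48) = 24.
Reducing mod 11: 24 ≡ 2 (mod 11).
Since F(a, b, c) ≡ 2 ≠ 0 (mod 11), P does NOT lie on the curve.


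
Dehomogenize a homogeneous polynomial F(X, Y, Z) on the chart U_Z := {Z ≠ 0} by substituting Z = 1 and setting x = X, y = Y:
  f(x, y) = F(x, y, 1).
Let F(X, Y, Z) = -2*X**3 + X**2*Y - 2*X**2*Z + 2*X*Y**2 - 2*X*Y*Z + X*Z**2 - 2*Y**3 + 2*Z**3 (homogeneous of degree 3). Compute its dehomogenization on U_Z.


f(x, y) = -2*x**3 + x**2*y - 2*x**2 + 2*x*y**2 - 2*x*y + x - 2*y**3 + 2

On U_Z we set Z = 1. Each monomial c·X^i·Y^j·Z^k in F becomes c·x^i·y^j·1^k = c·x^i·y^j.
Substituting Z = 1: F(X, Y, 1) = -2*x**3 + x**2*y - 2*x**2 + 2*x*y**2 - 2*x*y + x - 2*y**3 + 2.
Note: deg(f) ≤ deg(F) = 3; strict inequality happens when F is divisible by Z (lost terms).


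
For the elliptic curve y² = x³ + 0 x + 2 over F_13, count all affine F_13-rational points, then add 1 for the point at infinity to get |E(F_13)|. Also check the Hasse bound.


Affine points = {(1, 4), (1, 9), (2, 6), (2, 7), (3, 4), (3, 9), (4, 1), (4, 12), (5, 6), (5, 7), (6, 6), (6, 7), (9, 4), (9, 9), (10, 1), (10, 12), (12, 1), (12, 12)}; affine count = 18; |E(F_13)| = 19.

Discriminant check: Δ ∝ 4a³ + 27b² = 4·0³ + 27·2² = 4·0 + 27·4 ≡ 4 (mod 13). Nonzero ⇒ E is nonsingular.
For each x ∈ F_13, compute rhs = x³ + 0·x + 2 mod 13, then count y ∈ F_13 with y² ≡ rhs.
  x = 0: rhs = 2, matching y values: none (0 points).
  x = 1: rhs = 3, matching y values: 4, 9 (2 points).
  x = 2: rhs = 10, matching y values: 6, 7 (2 points).
  x = 3: rhs = 3, matching y values: 4, 9 (2 points).
  x = 4: rhs = 1, matching y values: 1, 12 (2 points).
  x = 5: rhs = 10, matching y values: 6, 7 (2 points).
  x = 6: rhs = 10, matching y values: 6, 7 (2 points).
  x = 7: rhs = 7, matching y values: none (0 points).
  x = 8: rhs = 7, matching y values: none (0 points).
  x = 9: rhs = 3, matching y values: 4, 9 (2 points).
  x = 10: rhs = 1, matching y values: 1, 12 (2 points).
  x = 11: rhs = 7, matching y values: none (0 points).
  x = 12: rhs = 1, matching y values: 1, 12 (2 points).
Total affine count: 18.
Full point count |E(F_13)| = 18 + 1 = 19.
Hasse bound: |19 − (13+1)| = |5| = 5 ≤ 2√13 ≈ 7.2111 ✓.


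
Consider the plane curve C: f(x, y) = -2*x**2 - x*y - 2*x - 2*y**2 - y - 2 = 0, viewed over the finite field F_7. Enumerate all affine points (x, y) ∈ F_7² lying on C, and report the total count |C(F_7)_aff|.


Affine F_7-points: {(2, 0), (2, 2), (3, 2), (3, 3), (4, 0), (4, 1), (5, 1), (5, 3)}; count = 8.

For each of the 49 pairs (x, y) ∈ F_7², evaluate f(x, y) mod 7. Record the zeros.
  x = 0: [0↦5, 1↦2, 2↦2, 3↦5, 4↦4, 5↦6, 6↦4]  zeros at y ∈ ∅
  x = 1: [0↦1, 1↦4, 2↦3, 3↦5, 4↦3, 5↦4, 6↦1]  zeros at y ∈ ∅
  x = 2: [0↦0, 1↦2, 2↦0, 3↦1, 4↦5, 5↦5, 6↦1]  zeros at y ∈ {0, 2}
  x = 3: [0↦2, 1↦3, 2↦0, 3↦0, 4↦3, 5↦2, 6↦4]  zeros at y ∈ {2, 3}
  x = 4: [0↦0, 1↦0, 2↦3, 3↦2, 4↦4, 5↦2, 6↦3]  zeros at y ∈ {0, 1}
  x = 5: [0↦1, 1↦0, 2↦2, 3↦0, 4↦1, 5↦5, 6↦5]  zeros at y ∈ {1, 3}
  x = 6: [0↦5, 1↦3, 2↦4, 3↦1, 4↦1, 5↦4, 6↦3]  zeros at y ∈ ∅
Collecting zeros: affine points = {(2, 0), (2, 2), (3, 2), (3, 3), (4, 0), (4, 1), (5, 1), (5, 3)}.
Total count |C(F_7)_aff| = 8.


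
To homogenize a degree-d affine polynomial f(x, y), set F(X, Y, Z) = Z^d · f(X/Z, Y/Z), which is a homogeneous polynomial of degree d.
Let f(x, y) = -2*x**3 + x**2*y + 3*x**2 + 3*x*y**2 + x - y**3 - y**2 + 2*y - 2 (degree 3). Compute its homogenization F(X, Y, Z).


F(X, Y, Z) = -2*X**3 + X**2*Y + 3*X**2*Z + 3*X*Y**2 + X*Z**2 - Y**3 - Y**2*Z + 2*Y*Z**2 - 2*Z**3

deg(f) = 3.
Substitute x = X/Z, y = Y/Z into f, then multiply by Z^3.
  monomial -2·x^3·y^0 ↦ -2·X^3·Y^0·Z^0.
  monomial 1·x^2·y^1 ↦ 1·X^2·Y^1·Z^0.
  monomial 3·x^2·y^0 ↦ 3·X^2·Y^0·Z^1.
  monomial 3·x^1·y^2 ↦ 3·X^1·Y^2·Z^0.
  monomial 1·x^1·y^0 ↦ 1·X^1·Y^0·Z^2.
  monomial -1·x^0·y^3 ↦ -1·X^0·Y^3·Z^0.
  monomial -1·x^0·y^2 ↦ -1·X^0·Y^2·Z^1.
  monomial 2·x^0·y^1 ↦ 2·X^0·Y^1·Z^2.
  monomial -2·x^0·y^0 ↦ -2·X^0·Y^0·Z^3.
Collecting: F(X, Y, Z) = -2*X**3 + X**2*Y + 3*X**2*Z + 3*X*Y**2 + X*Z**2 - Y**3 - Y**2*Z + 2*Y*Z**2 - 2*Z**3.


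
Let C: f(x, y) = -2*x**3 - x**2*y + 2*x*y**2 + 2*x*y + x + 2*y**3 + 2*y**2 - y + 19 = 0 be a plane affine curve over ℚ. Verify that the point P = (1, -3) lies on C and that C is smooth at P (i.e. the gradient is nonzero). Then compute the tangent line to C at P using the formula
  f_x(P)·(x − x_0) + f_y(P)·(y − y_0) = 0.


Tangent line at P: 13*x + 30*y + 77 = 0.

Step 1: f(1, -3) = 0, so P lies on C.
Step 2: partial derivatives
  f_x(x, y) = -6*x**2 - 2*x*y + 2*y**2 + 2*y + 1, f_y(x, y) = -x**2 + 4*x*y + 2*x + 6*y**2 + 4*y - 1.
  f_x(P) = 13, f_y(P) = 30 (gradient nonzero, so P is smooth).
Step 3: tangent line at P: 13·(x − 1) + 30·(y − -3) = 0.
Expanding: 13*x + 30*y + 77 = 0.


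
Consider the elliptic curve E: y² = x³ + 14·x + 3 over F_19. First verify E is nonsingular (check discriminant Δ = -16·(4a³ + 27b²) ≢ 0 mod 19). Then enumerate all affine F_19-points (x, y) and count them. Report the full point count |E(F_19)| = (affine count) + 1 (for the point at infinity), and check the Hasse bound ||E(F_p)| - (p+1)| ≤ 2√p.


Affine points = {(2, 1), (2, 18), (4, 3), (4, 16), (7, 8), (7, 11), (8, 0), (11, 5), (11, 14), (13, 8), (13, 11), (14, 6), (14, 13), (15, 4), (15, 15), (17, 9), (17, 10), (18, 8), (18, 11)}; affine count = 19; |E(F_19)| = 20.

Discriminant check: Δ ∝ 4a³ + 27b² = 4·14³ + 27·3² = 4·2744 + 27·9 ≡ 9 (mod 19). Nonzero ⇒ E is nonsingular.
For each x ∈ F_19, compute rhs = x³ + 14·x + 3 mod 19, then count y ∈ F_19 with y² ≡ rhs.
  x = 0: rhs = 3, matching y values: none (0 points).
  x = 1: rhs = 18, matching y values: none (0 points).
  x = 2: rhs = 1, matching y values: 1, 18 (2 points).
  x = 3: rhs = 15, matching y values: none (0 points).
  x = 4: rhs = 9, matching y values: 3, 16 (2 points).
  x = 5: rhs = 8, matching y values: none (0 points).
  x = 6: rhs = 18, matching y values: none (0 points).
  x = 7: rhs = 7, matching y values: 8, 11 (2 points).
  x = 8: rhs = 0, matching y values: 0 (1 points).
  x = 9: rhs = 3, matching y values: none (0 points).
  x = 10: rhs = 3, matching y values: none (0 points).
  x = 11: rhs = 6, matching y values: 5, 14 (2 points).
  x = 12: rhs = 18, matching y values: none (0 points).
  x = 13: rhs = 7, matching y values: 8, 11 (2 points).
  x = 14: rhs = 17, matching y values: 6, 13 (2 points).
  x = 15: rhs = 16, matching y values: 4, 15 (2 points).
  x = 16: rhs = 10, matching y values: none (0 points).
  x = 17: rhs = 5, matching y values: 9, 10 (2 points).
  x = 18: rhs = 7, matching y values: 8, 11 (2 points).
Total affine count: 19.
Full point count |E(F_19)| = 19 + 1 = 20.
Hasse bound: |20 − (19+1)| = |0| = 0 ≤ 2√19 ≈ 8.7178 ✓.


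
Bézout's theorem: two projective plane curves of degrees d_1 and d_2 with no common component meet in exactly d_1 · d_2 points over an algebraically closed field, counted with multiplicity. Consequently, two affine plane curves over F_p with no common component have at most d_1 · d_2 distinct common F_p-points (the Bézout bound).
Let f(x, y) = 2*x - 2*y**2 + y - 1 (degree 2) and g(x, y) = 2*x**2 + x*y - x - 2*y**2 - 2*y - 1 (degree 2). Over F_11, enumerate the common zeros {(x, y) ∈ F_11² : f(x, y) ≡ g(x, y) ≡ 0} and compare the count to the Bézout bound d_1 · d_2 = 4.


Common zeros: {(1, 5)}; count = 1; Bézout bound = 4.

deg(f) = 2, deg(g) = 2, so Bézout bound = 4.
Scan x ∈ F_11. For each x, list the y ∈ F_11 with f(x, y) ≡ 0 and those with g(x, y) ≡ 0 (mod 11); the common zeros in that column are the intersection.
  x = 0: f ≡ 0 at y ∈ {8, 9}; g ≡ 0 at y ∈ ∅; common: ∅.
  x = 1: f ≡ 0 at y ∈ {1, 5}; g ≡ 0 at y ∈ {0, 5}; common: {5}.
  x = 2: f ≡ 0 at y ∈ {7, 10}; g ≡ 0 at y ∈ ∅; common: ∅.
  x = 3: f ≡ 0 at y ∈ ∅; g ≡ 0 at y ∈ {7, 10}; common: ∅.
  x = 4: f ≡ 0 at y ∈ ∅; g ≡ 0 at y ∈ {6}; common: ∅.
  x = 5: f ≡ 0 at y ∈ ∅; g ≡ 0 at y ∈ {0, 7}; common: ∅.
  x = 6: f ≡ 0 at y ∈ {0, 6}; g ≡ 0 at y ∈ ∅; common: ∅.
  x = 7: f ≡ 0 at y ∈ ∅; g ≡ 0 at y ∈ ∅; common: ∅.
  x = 8: f ≡ 0 at y ∈ {3}; g ≡ 0 at y ∈ {5, 9}; common: ∅.
  x = 9: f ≡ 0 at y ∈ {2, 4}; g ≡ 0 at y ∈ {10}; common: ∅.
  x = 10: f ≡ 0 at y ∈ ∅; g ≡ 0 at y ∈ {6, 9}; common: ∅.
Collecting: common zeros = {(1, 5)}, so the count is 1.
Comparison with the Bézout bound: 1 ≤ 4 = deg(f)·deg(g), as expected for curves with no common component (the affine F_11-count falls short of the bound because intersections may lie at infinity, over extension fields, or carry multiplicity).


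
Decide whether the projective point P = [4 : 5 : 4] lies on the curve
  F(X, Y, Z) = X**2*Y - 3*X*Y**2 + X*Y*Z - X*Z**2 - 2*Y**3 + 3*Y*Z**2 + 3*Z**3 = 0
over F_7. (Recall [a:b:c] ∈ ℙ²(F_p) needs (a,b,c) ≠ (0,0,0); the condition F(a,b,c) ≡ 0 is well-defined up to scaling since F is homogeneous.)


F(4,5,4) ≡ 6 (mod 7); P is NOT on the curve.

Evaluate F(4, 5, 4) term-by-term (mod 7).
  X**2*Y ↦ 1·16·5·1 = 80
  -3*X*Y**2 ↦ -3·4·25·1 = -300
  X*Y*Z ↦ 1·4·5·4 = 80
  -X*Z**2 ↦ -1·4·1·16 = -64
  -2*Y**3 ↦ -2·1·125·1 = -250
  3*Y*Z**2 ↦ 3·1·5·16 = 240
  3*Z**3 ↦ 3·1·1·64 = 192
Sum: F(4, 5, 4) = (80) + (-300) + (80) + (-64) + (-250) + (240) + (192) = -22.
Reducing mod 7: -22 ≡ 6 (mod 7).
Since F(a, b, c) ≡ 6 ≠ 0 (mod 7), P does NOT lie on the curve.


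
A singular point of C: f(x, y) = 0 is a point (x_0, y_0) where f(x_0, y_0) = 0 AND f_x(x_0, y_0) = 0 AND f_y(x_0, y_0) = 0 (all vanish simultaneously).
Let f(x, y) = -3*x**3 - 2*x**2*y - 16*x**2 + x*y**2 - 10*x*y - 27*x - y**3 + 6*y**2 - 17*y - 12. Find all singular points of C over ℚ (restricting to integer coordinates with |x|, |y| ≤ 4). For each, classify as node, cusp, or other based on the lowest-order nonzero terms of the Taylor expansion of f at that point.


Singular points: {(-2, 1)}; classification: cusp.

Compute partial derivatives:
  f_x = -9*x**2 - 4*x*y - 32*x + y**2 - 10*y - 27.
  f_y = -2*x**2 + 2*x*y - 10*x - 3*y**2 + 12*y - 17.
Scan x_0 ∈ {−4, ..., 4}. For each x_0, f_y(x_0, y) is a polynomial in y; find its integer roots y ∈ {−4, ..., 4}, then test f_x and f at those candidates.
  x = -4: f_y(-4, y) = -3*y**2 + 4*y - 9; no integer root y with |y| ≤ 4.
  x = -3: f_y(-3, y) = -3*y**2 + 6*y - 5; no integer root y with |y| ≤ 4.
  x = -2: f_y(-2, y) = -3*y**2 + 8*y - 5; vanishes at y ∈ {1}. (-2, 1): f_x = 0, f = 0 — SINGULAR.
  x = -1: f_y(-1, y) = -3*y**2 + 10*y - 9; no integer root y with |y| ≤ 4.
  x = 0: f_y(0, y) = -3*y**2 + 12*y - 17; no integer root y with |y| ≤ 4.
  x = 1: f_y(1, y) = -3*y**2 + 14*y - 29; no integer root y with |y| ≤ 4.
  x = 2: f_y(2, y) = -3*y**2 + 16*y - 45; no integer root y with |y| ≤ 4.
  x = 3: f_y(3, y) = -3*y**2 + 18*y - 65; no integer root y with |y| ≤ 4.
  x = 4: f_y(4, y) = -3*y**2 + 20*y - 89; no integer root y with |y| ≤ 4.
Only singular point on the grid: (-2, 1).
Classify: substitute x = -2 + u, y = 1 + v and expand: f = -3*u**3 - 2*u**2*v + u*v**2 - v**3 + v**2.
No constant or linear terms (consistent with a singular point). Quadratic part: v**2. Cubic part: -3*u**3 - 2*u**2*v + u*v**2 - v**3.
The quadratic part v**2 is a perfect square, so there is a single (double) tangent line v = 0, i.e. y = 1. Restricting the cubic part to that line (v = 0) leaves -3*u**3 ≠ 0, so f is not divisible by v and the branch is v² ≈ 3*u**3 to lowest order — this is a cusp.
Classification: cusp.


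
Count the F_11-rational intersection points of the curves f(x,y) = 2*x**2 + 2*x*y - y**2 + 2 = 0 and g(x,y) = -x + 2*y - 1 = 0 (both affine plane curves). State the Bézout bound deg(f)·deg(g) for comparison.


Common zeros: {(2, 7)}; count = 1; Bézout bound = 2.

deg(f) = 2, deg(g) = 1, so Bézout bound = 2.
Scan x ∈ F_11. For each x, list the y ∈ F_11 with f(x, y) ≡ 0 and those with g(x, y) ≡ 0 (mod 11); the common zeros in that column are the intersection.
  x = 0: f ≡ 0 at y ∈ ∅; g ≡ 0 at y ∈ {6}; common: ∅.
  x = 1: f ≡ 0 at y ∈ {5, 8}; g ≡ 0 at y ∈ {1}; common: ∅.
  x = 2: f ≡ 0 at y ∈ {7, 8}; g ≡ 0 at y ∈ {7}; common: {7}.
  x = 3: f ≡ 0 at y ∈ ∅; g ≡ 0 at y ∈ {2}; common: ∅.
  x = 4: f ≡ 0 at y ∈ ∅; g ≡ 0 at y ∈ {8}; common: ∅.
  x = 5: f ≡ 0 at y ∈ {5}; g ≡ 0 at y ∈ {3}; common: ∅.
  x = 6: f ≡ 0 at y ∈ {6}; g ≡ 0 at y ∈ {9}; common: ∅.
  x = 7: f ≡ 0 at y ∈ ∅; g ≡ 0 at y ∈ {4}; common: ∅.
  x = 8: f ≡ 0 at y ∈ ∅; g ≡ 0 at y ∈ {10}; common: ∅.
  x = 9: f ≡ 0 at y ∈ {3, 4}; g ≡ 0 at y ∈ {5}; common: ∅.
  x = 10: f ≡ 0 at y ∈ {3, 6}; g ≡ 0 at y ∈ {0}; common: ∅.
Collecting: common zeros = {(2, 7)}, so the count is 1.
Comparison with the Bézout bound: 1 ≤ 2 = deg(f)·deg(g), as expected for curves with no common component (the affine F_11-count falls short of the bound because intersections may lie at infinity, over extension fields, or carry multiplicity).


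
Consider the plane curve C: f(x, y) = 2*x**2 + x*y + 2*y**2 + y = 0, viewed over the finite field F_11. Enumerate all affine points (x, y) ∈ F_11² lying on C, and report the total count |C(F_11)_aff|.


Affine F_11-points: {(0, 0), (0, 5), (2, 2), (3, 4), (3, 5), (4, 7), (6, 4), (6, 9), (8, 2), (8, 10), (9, 7), (9, 10)}; count = 12.

For each of the 121 pairs (x, y) ∈ F_11², evaluate f(x, y) mod 11. Record the zeros.
  x = 0: [0↦0, 1↦3, 2↦10, 3↦10, 4↦3, 5↦0, 6↦1, 7↦6, 8↦4, 9↦6, 10↦1]  zeros at y ∈ {0, 5}
  x = 1: [0↦2, 1↦6, 2↦3, 3↦4, 4↦9, 5↦7, 6↦9, 7↦4, 8↦3, 9↦6, 10↦2]  zeros at y ∈ ∅
  x = 2: [0↦8, 1↦2, 2↦0, 3↦2, 4↦8, 5↦7, 6↦10, 7↦6, 8↦6, 9↦10, 10↦7]  zeros at y ∈ {2}
  x = 3: [0↦7, 1↦2, 2↦1, 3↦4, 4↦0, 5↦0, 6↦4, 7↦1, 8↦2, 9↦7, 10↦5]  zeros at y ∈ {4, 5}
  x = 4: [0↦10, 1↦6, 2↦6, 3↦10, 4↦7, 5↦8, 6↦2, 7↦0, 8↦2, 9↦8, 10↦7]  zeros at y ∈ {7}
  x = 5: [0↦6, 1↦3, 2↦4, 3↦9, 4↦7, 5↦9, 6↦4, 7↦3, 8↦6, 9↦2, 10↦2]  zeros at y ∈ ∅
  x = 6: [0↦6, 1↦4, 2↦6, 3↦1, 4↦0, 5↦3, 6↦10, 7↦10, 8↦3, 9↦0, 10↦1]  zeros at y ∈ {4, 9}
  x = 7: [0↦10, 1↦9, 2↦1, 3↦8, 4↦8, 5↦1, 6↦9, 7↦10, 8↦4, 9↦2, 10↦4]  zeros at y ∈ ∅
  x = 8: [0↦7, 1↦7, 2↦0, 3↦8, 4↦9, 5↦3, 6↦1, 7↦3, 8↦9, 9↦8, 10↦0]  zeros at y ∈ {2, 10}
  x = 9: [0↦8, 1↦9, 2↦3, 3↦1, 4↦3, 5↦9, 6↦8, 7↦0, 8↦7, 9↦7, 10↦0]  zeros at y ∈ {7, 10}
  x = 10: [0↦2, 1↦4, 2↦10, 3↦9, 4↦1, 5↦8, 6↦8, 7↦1, 8↦9, 9↦10, 10↦4]  zeros at y ∈ ∅
Collecting zeros: affine points = {(0, 0), (0, 5), (2, 2), (3, 4), (3, 5), (4, 7), (6, 4), (6, 9), (8, 2), (8, 10), (9, 7), (9, 10)}.
Total count |C(F_11)_aff| = 12.
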